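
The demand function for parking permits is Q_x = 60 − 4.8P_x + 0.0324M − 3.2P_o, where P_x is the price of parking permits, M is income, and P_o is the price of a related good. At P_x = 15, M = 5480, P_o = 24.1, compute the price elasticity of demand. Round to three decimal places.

-0.814

Evaluating quantity at (P_x, M, P_o) gives Q_x = 60 − 4.8(15) + 0.0324(5480) − 3.2(24.1) = 60 − 72 + 177.552 − 77.12 = 88.432.
∂Q_x/∂P_x = −4.8, so E_p = (−4.8)·(15/88.432) ≈ -0.814.
|E_p| < 1: demand is inelastic.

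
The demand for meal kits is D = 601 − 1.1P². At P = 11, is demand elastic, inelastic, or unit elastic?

inelastic

At P = 11, D = 467.9.
dD/dP = −2·1.1·P = −24.2.
Point elasticity E = (dD/dP)·(P/D) = -24.2 × 11/467.9 ≈ -0.569.
|E| ≈ 0.569 < 1, so demand is inelastic.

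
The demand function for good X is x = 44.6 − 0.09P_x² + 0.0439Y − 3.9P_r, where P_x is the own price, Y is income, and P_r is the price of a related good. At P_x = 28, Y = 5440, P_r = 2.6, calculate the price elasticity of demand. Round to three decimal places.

-0.696

Evaluating quantity at (P_x, Y, P_r) gives x = 44.6 − 0.09(28)² + 0.0439(5440) − 3.9(2.6) = 44.6 − 70.56 + 238.816 − 10.14 = 202.716.
∂x/∂P_x = −2·0.09·P_x = -5.04, so E_p = -5.04·(28/202.716) ≈ -0.696.
|E_p| < 1: demand is inelastic.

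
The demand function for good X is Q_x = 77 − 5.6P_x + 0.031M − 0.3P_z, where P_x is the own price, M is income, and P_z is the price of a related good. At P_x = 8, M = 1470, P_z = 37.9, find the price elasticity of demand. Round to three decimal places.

At the given point, Q_x = 77 − 5.6(8) + 0.031(1470) − 0.3(37.9) = 77 − 44.8 + 45.57 − 11.37 = 66.4.
∂Q_x/∂P_x = −5.6, so E_p = (−5.6)·(8/66.4) ≈ -0.675.
|E_p| < 1: demand is inelastic.

-0.675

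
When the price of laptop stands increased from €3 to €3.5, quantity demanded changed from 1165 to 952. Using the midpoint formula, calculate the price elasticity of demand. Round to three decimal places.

-1.308

%ΔQ = (952 − 1165)/[(1165 + 952)/2] = -213/1058.5 ≈ -0.2012.
%ΔP = (3.5 − 3)/[(3 + 3.5)/2] = 0.5/3.25 ≈ 0.1538.
Arc elasticity E = %ΔQ/%ΔP ≈ -0.2012/0.1538 ≈ -1.308.
|E| > 1: demand is elastic over this range.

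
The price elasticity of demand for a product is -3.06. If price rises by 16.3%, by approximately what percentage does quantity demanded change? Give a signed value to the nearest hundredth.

-49.88

%ΔQ ≈ E × %ΔP = (-3.06) × (16.3%) ≈ -49.88%.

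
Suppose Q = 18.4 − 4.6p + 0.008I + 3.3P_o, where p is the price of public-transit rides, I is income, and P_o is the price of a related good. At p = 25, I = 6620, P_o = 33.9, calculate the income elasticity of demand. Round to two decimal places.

Evaluating quantity at (p, I, P_o) gives Q = 18.4 − 4.6(25) + 0.008(6620) + 3.3(33.9) = 18.4 − 115 + 52.96 + 111.87 = 68.23.
∂Q/∂I = +0.008, so E_I = 0.008·(6620/68.23) ≈ 0.78.
E_I ∈ (0,1): normal good (necessity).

0.78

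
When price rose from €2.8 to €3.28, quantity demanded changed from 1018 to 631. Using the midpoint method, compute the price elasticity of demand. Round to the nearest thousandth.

%ΔQ = (631 − 1018)/[(1018 + 631)/2] = -387/824.5 ≈ -0.4694.
%Δp = (3.28 − 2.8)/[(2.8 + 3.28)/2] = 0.48/3.04 ≈ 0.1579.
Arc elasticity E = %ΔQ/%Δp ≈ -0.4694/0.1579 ≈ -2.973.
|E| > 1: demand is elastic over this range.

-2.973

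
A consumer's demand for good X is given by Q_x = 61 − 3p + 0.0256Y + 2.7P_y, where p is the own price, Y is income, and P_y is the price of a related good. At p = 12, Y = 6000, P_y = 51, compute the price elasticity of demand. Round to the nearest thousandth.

First evaluate Q_x: 61 − 3(12) + 0.0256(6000) + 2.7(51) = 61 − 36 + 153.6 + 137.7 = 316.3.
∂Q_x/∂p = −3, so E_p = (−3)·(12/316.3) ≈ -0.114.
|E_p| < 1: demand is inelastic.

-0.114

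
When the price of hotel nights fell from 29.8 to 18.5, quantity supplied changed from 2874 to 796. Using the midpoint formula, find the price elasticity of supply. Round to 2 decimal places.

2.42

%ΔQ = (796 − 2874)/[(2874 + 796)/2] = -2078/1835 ≈ -1.1324.
%ΔP = (18.5 − 29.8)/[(29.8 + 18.5)/2] = -11.3/24.15 ≈ -0.4679.
Arc elasticity E = %ΔQ/%ΔP ≈ -1.1324/-0.4679 ≈ 2.42.
|E| > 1: supply is elastic over this range.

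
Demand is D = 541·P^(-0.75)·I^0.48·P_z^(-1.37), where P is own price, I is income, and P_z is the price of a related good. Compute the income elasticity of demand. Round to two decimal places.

0.48

For a Cobb–Douglas (constant-elasticity) form D = A·I^α·…, the elasticity with respect to I equals the exponent α at every point.
Here the exponent on I is 0.48, so the income elasticity of demand is 0.48.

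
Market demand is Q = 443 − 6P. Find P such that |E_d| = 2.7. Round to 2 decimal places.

Set −bP/(a − bP) = −2.7 ⇒ bP = 2.7(a − bP) ⇒ bP(1+2.7) = 2.7·a.
P = 2.7·443/(6·3.7) ≈ 53.88.

53.88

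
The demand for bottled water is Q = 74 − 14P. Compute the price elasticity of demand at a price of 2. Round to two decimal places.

-0.61

At P = 2, Q = 46.
dQ/dP = −14.
Point elasticity E = (dQ/dP)·(P/Q) = -14 × 2/46 ≈ -0.61.
|E| < 1, so demand is inelastic at this price.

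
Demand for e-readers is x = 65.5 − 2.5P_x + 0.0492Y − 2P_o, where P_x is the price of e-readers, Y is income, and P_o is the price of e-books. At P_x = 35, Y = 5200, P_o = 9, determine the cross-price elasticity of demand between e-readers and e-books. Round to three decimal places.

First evaluate x: 65.5 − 2.5(35) + 0.0492(5200) − 2(9) = 65.5 − 87.5 + 255.84 − 18 = 215.84.
∂x/∂P_o = −2, so E_xy = -2·(9/215.84) ≈ -0.083.
E_xy < 0: the goods are complements.

-0.083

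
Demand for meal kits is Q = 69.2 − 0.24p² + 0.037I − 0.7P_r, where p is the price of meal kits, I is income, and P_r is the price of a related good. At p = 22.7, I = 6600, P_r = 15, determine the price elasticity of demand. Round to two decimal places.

At the given point, Q = 69.2 − 0.24(22.7)² + 0.037(6600) − 0.7(15) = 69.2 − 123.6696 + 244.2 − 10.5 = 179.2304.
∂Q/∂p = −2·0.24·p = -10.896, so E_p = -10.896·(22.7/179.2304) ≈ -1.38.
|E_p| > 1: demand is elastic.

-1.38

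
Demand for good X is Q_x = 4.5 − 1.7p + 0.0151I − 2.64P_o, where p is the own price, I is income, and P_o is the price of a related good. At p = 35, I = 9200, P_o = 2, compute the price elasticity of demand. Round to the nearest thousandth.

-0.757

First evaluate Q_x: 4.5 − 1.7(35) + 0.0151(9200) − 2.64(2) = 4.5 − 59.5 + 138.92 − 5.28 = 78.64.
∂Q_x/∂p = −1.7, so E_p = (−1.7)·(35/78.64) ≈ -0.757.
|E_p| < 1: demand is inelastic.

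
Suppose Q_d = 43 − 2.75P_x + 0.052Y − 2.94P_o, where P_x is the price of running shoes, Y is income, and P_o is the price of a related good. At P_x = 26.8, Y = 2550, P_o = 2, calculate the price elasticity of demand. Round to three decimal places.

-0.768

Evaluating quantity at (P_x, Y, P_o) gives Q_d = 43 − 2.75(26.8) + 0.052(2550) − 2.94(2) = 43 − 73.7 + 132.6 − 5.88 = 96.02.
∂Q_d/∂P_x = −2.75, so E_p = (−2.75)·(26.8/96.02) ≈ -0.768.
|E_p| < 1: demand is inelastic.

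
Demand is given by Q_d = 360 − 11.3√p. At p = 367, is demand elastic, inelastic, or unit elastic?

At p = 367, Q_d = 143.5231.
dQ_d/dp = −11.3/(2√p) = −11.3/(2·19.1572).
Point elasticity E = (dQ_d/dp)·(p/Q_d) = -0.2949 × 367/143.5231 ≈ -0.754.
|E| ≈ 0.754 < 1, so demand is inelastic.

inelastic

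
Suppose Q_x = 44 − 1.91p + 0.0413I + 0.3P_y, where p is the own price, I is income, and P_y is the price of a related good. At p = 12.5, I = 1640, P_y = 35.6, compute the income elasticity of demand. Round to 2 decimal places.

0.69

At the given point, Q_x = 44 − 1.91(12.5) + 0.0413(1640) + 0.3(35.6) = 44 − 23.875 + 67.732 + 10.68 = 98.537.
∂Q_x/∂I = +0.0413, so E_I = 0.0413·(1640/98.537) ≈ 0.69.
E_I ∈ (0,1): normal good (necessity).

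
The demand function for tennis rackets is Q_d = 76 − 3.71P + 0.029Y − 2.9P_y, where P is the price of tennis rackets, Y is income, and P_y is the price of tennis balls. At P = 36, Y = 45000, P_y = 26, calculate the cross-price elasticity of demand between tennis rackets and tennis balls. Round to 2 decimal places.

-0.06

Substituting, Q_d = 76 − 3.71(36) + 0.029(45000) − 2.9(26) = 76 − 133.56 + 1305 − 75.4 = 1172.04.
∂Q_d/∂P_y = −2.9, so E_xy = -2.9·(26/1172.04) ≈ -0.06.
E_xy < 0: the goods are complements.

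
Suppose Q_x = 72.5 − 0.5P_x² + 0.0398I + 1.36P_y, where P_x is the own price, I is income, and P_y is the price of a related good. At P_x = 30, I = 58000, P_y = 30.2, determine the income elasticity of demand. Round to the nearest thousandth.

1.171

Evaluating quantity at (P_x, I, P_y) gives Q_x = 72.5 − 0.5(30)² + 0.0398(58000) + 1.36(30.2) = 72.5 − 450 + 2308.4 + 41.072 = 1971.972.
∂Q_x/∂I = +0.0398, so E_I = 0.0398·(58000/1971.972) ≈ 1.171.
E_I > 1: normal good (luxury).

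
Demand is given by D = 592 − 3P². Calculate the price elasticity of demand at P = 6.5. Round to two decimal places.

-0.54

At P = 6.5, D = 465.25.
dD/dP = −2·3·P = −39.
Point elasticity E = (dD/dP)·(P/D) = -39 × 6.5/465.25 ≈ -0.54.
|E| < 1, so demand is inelastic at this price.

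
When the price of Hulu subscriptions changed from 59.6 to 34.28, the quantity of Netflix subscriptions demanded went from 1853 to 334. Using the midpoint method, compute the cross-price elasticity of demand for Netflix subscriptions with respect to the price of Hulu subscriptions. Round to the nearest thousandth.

%ΔQ_x = (334 − 1853)/[(1853+334)/2] = -1519/1093.5 ≈ -1.3891.
%ΔP_y = (34.28 − 59.6)/[(59.6+34.28)/2] ≈ -0.5394.
E_xy = -1.3891/-0.5394 ≈ 2.575.
E_xy > 0, so Netflix subscriptions and Hulu subscriptions are substitutes.

2.575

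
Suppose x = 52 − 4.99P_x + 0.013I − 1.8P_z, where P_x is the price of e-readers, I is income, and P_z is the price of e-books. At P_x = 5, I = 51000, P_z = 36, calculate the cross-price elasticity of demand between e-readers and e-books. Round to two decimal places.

-0.10

At the given point, x = 52 − 4.99(5) + 0.013(51000) − 1.8(36) = 52 − 24.95 + 663 − 64.8 = 625.25.
∂x/∂P_z = −1.8, so E_xy = -1.8·(36/625.25) ≈ -0.10.
E_xy < 0: the goods are complements.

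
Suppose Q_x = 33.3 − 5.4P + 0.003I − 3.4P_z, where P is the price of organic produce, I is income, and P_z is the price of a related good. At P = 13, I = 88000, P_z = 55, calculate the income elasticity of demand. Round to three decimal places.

6.584

Evaluating quantity at (P, I, P_z) gives Q_x = 33.3 − 5.4(13) + 0.003(88000) − 3.4(55) = 33.3 − 70.2 + 264 − 187 = 40.1.
∂Q_x/∂I = +0.003, so E_I = 0.003·(88000/40.1) ≈ 6.584.
E_I > 1: normal good (luxury).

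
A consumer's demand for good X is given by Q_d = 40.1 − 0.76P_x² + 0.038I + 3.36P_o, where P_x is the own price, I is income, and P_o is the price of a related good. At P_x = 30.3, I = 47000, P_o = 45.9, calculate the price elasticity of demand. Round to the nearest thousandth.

At the given point, Q_d = 40.1 − 0.76(30.3)² + 0.038(47000) + 3.36(45.9) = 40.1 − 697.7484 + 1786 + 154.224 = 1282.5756.
∂Q_d/∂P_x = −2·0.76·P_x = -46.056, so E_p = -46.056·(30.3/1282.5756) ≈ -1.088.
|E_p| > 1: demand is elastic.

-1.088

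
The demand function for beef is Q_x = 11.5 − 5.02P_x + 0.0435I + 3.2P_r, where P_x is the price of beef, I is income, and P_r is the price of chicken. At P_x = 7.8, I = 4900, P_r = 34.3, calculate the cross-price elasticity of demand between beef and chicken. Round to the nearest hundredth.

Substituting, Q_x = 11.5 − 5.02(7.8) + 0.0435(4900) + 3.2(34.3) = 11.5 − 39.156 + 213.15 + 109.76 = 295.254.
∂Q_x/∂P_r = +3.2, so E_xy = 3.2·(34.3/295.254) ≈ 0.37.
E_xy > 0: the goods are substitutes.

0.37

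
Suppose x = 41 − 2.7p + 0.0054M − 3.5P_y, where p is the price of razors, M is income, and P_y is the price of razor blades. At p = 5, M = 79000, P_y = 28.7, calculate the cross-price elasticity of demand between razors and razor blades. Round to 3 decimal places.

-0.284

x = 41 − 2.7(5) + 0.0054(79000) − 3.5(28.7) = 41 − 13.5 + 426.6 − 100.45 = 353.65.
∂x/∂P_y = −3.5, so E_xy = -3.5·(28.7/353.65) ≈ -0.284.
E_xy < 0: the goods are complements.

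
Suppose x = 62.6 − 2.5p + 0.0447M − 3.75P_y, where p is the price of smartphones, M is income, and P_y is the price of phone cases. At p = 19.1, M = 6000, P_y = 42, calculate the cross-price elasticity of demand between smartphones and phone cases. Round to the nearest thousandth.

Evaluating quantity at (p, M, P_y) gives x = 62.6 − 2.5(19.1) + 0.0447(6000) − 3.75(42) = 62.6 − 47.75 + 268.2 − 157.5 = 125.55.
∂x/∂P_y = −3.75, so E_xy = -3.75·(42/125.55) ≈ -1.254.
E_xy < 0: the goods are complements.

-1.254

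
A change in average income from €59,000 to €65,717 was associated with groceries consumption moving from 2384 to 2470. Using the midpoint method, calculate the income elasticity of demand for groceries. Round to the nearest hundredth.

%ΔQ = (2470 − 2384)/[(2384+2470)/2] = 86/2427 ≈ 0.0354.
%ΔI = (65,717 − 59,000)/[(59,000+65,717)/2] = 6717/62358.5 ≈ 0.1077.
E_I = %ΔQ/%ΔI ≈ 0.33.
E_I ∈ (0,1): normal good (necessity).

0.33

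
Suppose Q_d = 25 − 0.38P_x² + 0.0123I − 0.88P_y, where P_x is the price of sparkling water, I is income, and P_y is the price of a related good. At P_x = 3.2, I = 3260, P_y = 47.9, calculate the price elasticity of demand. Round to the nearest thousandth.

First evaluate Q_d: 25 − 0.38(3.2)² + 0.0123(3260) − 0.88(47.9) = 25 − 3.8912 + 40.098 − 42.152 = 19.0548.
∂Q_d/∂P_x = −2·0.38·P_x = -2.432, so E_p = -2.432·(3.2/19.0548) ≈ -0.408.
|E_p| < 1: demand is inelastic.

-0.408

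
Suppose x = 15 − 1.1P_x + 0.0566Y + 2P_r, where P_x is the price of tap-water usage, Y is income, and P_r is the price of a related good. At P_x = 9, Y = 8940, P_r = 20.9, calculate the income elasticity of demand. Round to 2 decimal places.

x = 15 − 1.1(9) + 0.0566(8940) + 2(20.9) = 15 − 9.9 + 506.004 + 41.8 = 552.904.
∂x/∂Y = +0.0566, so E_I = 0.0566·(8940/552.904) ≈ 0.92.
E_I ∈ (0,1): normal good (necessity).

0.92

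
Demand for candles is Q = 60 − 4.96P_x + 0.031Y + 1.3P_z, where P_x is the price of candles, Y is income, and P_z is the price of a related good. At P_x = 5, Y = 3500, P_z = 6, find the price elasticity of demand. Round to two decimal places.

Evaluating quantity at (P_x, Y, P_z) gives Q = 60 − 4.96(5) + 0.031(3500) + 1.3(6) = 60 − 24.8 + 108.5 + 7.8 = 151.5.
∂Q/∂P_x = −4.96, so E_p = (−4.96)·(5/151.5) ≈ -0.16.
|E_p| < 1: demand is inelastic.

-0.16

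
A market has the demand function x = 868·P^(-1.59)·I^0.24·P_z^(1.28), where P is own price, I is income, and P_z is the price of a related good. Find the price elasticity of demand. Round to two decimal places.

-1.59

For a Cobb–Douglas (constant-elasticity) form x = A·P^α·…, the elasticity with respect to P equals the exponent α at every point.
Here the exponent on P is -1.59, so the price elasticity of demand is -1.59.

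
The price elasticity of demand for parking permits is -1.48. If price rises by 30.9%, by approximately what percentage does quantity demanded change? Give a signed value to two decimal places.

-45.73

%ΔQ ≈ E × %ΔP = (-1.48) × (30.9%) ≈ -45.73%.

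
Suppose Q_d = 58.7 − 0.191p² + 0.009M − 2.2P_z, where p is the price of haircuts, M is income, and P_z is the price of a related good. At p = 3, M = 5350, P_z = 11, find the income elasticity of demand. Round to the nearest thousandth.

Q_d = 58.7 − 0.191(3)² + 0.009(5350) − 2.2(11) = 58.7 − 1.719 + 48.15 − 24.2 = 80.931.
∂Q_d/∂M = +0.009, so E_I = 0.009·(5350/80.931) ≈ 0.595.
E_I ∈ (0,1): normal good (necessity).

0.595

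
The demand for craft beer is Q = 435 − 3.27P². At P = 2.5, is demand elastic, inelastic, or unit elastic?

At P = 2.5, Q = 414.5625.
dQ/dP = −2·3.27·P = −16.35.
Point elasticity E = (dQ/dP)·(P/Q) = -16.35 × 2.5/414.5625 ≈ -0.099.
|E| ≈ 0.099 < 1, so demand is inelastic.

inelastic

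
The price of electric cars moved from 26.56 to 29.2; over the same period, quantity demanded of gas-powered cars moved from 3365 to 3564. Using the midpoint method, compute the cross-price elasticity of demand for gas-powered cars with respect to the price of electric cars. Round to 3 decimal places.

0.607

%ΔQ_x = (3564 − 3365)/[(3365+3564)/2] = 199/3464.5 ≈ 0.0574.
%ΔP_y = (29.2 − 26.56)/[(26.56+29.2)/2] ≈ 0.0947.
E_xy = 0.0574/0.0947 ≈ 0.607.
E_xy > 0, so gas-powered cars and electric cars are substitutes.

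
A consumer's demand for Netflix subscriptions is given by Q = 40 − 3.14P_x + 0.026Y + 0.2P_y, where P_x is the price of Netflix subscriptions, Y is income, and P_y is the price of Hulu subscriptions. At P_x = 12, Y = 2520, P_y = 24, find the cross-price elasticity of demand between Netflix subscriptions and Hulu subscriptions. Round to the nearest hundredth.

0.07

Substituting, Q = 40 − 3.14(12) + 0.026(2520) + 0.2(24) = 40 − 37.68 + 65.52 + 4.8 = 72.64.
∂Q/∂P_y = +0.2, so E_xy = 0.2·(24/72.64) ≈ 0.07.
E_xy > 0: the goods are substitutes.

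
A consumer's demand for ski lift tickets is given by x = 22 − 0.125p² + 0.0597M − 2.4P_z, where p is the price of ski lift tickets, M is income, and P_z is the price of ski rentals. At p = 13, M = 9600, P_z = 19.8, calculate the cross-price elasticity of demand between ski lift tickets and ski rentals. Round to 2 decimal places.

Evaluating quantity at (p, M, P_z) gives x = 22 − 0.125(13)² + 0.0597(9600) − 2.4(19.8) = 22 − 21.125 + 573.12 − 47.52 = 526.475.
∂x/∂P_z = −2.4, so E_xy = -2.4·(19.8/526.475) ≈ -0.09.
E_xy < 0: the goods are complements.

-0.09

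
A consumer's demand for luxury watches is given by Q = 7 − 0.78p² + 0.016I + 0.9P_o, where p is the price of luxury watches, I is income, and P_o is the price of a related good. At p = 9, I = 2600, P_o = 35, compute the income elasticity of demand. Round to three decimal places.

2.459

First evaluate Q: 7 − 0.78(9)² + 0.016(2600) + 0.9(35) = 7 − 63.18 + 41.6 + 31.5 = 16.92.
∂Q/∂I = +0.016, so E_I = 0.016·(2600/16.92) ≈ 2.459.
E_I > 1: normal good (luxury).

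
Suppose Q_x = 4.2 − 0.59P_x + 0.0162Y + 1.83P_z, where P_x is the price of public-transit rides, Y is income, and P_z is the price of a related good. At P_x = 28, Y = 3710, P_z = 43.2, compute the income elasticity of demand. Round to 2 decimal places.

Evaluating quantity at (P_x, Y, P_z) gives Q_x = 4.2 − 0.59(28) + 0.0162(3710) + 1.83(43.2) = 4.2 − 16.52 + 60.102 + 79.056 = 126.838.
∂Q_x/∂Y = +0.0162, so E_I = 0.0162·(3710/126.838) ≈ 0.47.
E_I ∈ (0,1): normal good (necessity).

0.47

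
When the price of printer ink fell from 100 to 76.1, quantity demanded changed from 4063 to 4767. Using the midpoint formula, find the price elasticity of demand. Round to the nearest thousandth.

%Δq = (4767 − 4063)/[(4063 + 4767)/2] = 704/4415 ≈ 0.1595.
%Δp = (76.1 − 100)/[(100 + 76.1)/2] = -23.9/88.05 ≈ -0.2714.
Arc elasticity E = %Δq/%Δp ≈ 0.1595/-0.2714 ≈ -0.587.
|E| < 1: demand is inelastic over this range.

-0.587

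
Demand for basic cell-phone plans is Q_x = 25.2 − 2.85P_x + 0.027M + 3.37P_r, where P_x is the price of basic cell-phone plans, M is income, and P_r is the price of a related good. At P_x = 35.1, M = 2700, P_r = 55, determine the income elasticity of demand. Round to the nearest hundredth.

Evaluating quantity at (P_x, M, P_r) gives Q_x = 25.2 − 2.85(35.1) + 0.027(2700) + 3.37(55) = 25.2 − 100.035 + 72.9 + 185.35 = 183.415.
∂Q_x/∂M = +0.027, so E_I = 0.027·(2700/183.415) ≈ 0.40.
E_I ∈ (0,1): normal good (necessity).

0.40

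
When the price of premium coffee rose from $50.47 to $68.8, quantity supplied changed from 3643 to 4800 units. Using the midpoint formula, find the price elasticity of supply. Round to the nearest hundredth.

%Δq = (4800 − 3643)/[(3643 + 4800)/2] = 1157/4221.5 ≈ 0.2741.
%ΔP = (68.8 − 50.47)/[(50.47 + 68.8)/2] = 18.33/59.635 ≈ 0.3074.
Arc elasticity E = %Δq/%ΔP ≈ 0.2741/0.3074 ≈ 0.89.
|E| < 1: supply is inelastic over this range.

0.89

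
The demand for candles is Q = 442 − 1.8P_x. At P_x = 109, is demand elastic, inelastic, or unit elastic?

At P_x = 109, Q = 245.8.
dQ/dP_x = −1.8.
Point elasticity E = (dQ/dP_x)·(P_x/Q) = -1.8 × 109/245.8 ≈ -0.798.
|E| ≈ 0.798 < 1, so demand is inelastic.

inelastic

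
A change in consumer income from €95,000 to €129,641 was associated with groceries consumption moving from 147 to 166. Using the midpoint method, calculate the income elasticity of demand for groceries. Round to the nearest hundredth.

%ΔQ = (166 − 147)/[(147+166)/2] = 19/156.5 ≈ 0.1214.
%ΔI = (129,641 − 95,000)/[(95,000+129,641)/2] = 34641/112320.5 ≈ 0.3084.
E_I = %ΔQ/%ΔI ≈ 0.39.
E_I ∈ (0,1): normal good (necessity).

0.39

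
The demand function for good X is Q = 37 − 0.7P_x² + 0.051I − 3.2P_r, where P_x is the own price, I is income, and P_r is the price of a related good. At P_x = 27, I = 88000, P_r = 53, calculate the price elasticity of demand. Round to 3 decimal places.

-0.265

First evaluate Q: 37 − 0.7(27)² + 0.051(88000) − 3.2(53) = 37 − 510.3 + 4488 − 169.6 = 3845.1.
∂Q/∂P_x = −2·0.7·P_x = -37.8, so E_p = -37.8·(27/3845.1) ≈ -0.265.
|E_p| < 1: demand is inelastic.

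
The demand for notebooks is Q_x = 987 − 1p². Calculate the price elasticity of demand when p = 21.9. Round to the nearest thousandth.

At p = 21.9, Q_x = 507.39.
dQ_x/dp = −2·1·p = −43.8.
Point elasticity E = (dQ_x/dp)·(p/Q_x) = -43.8 × 21.9/507.39 ≈ -1.890.
|E| > 1, so demand is elastic at this price.

-1.890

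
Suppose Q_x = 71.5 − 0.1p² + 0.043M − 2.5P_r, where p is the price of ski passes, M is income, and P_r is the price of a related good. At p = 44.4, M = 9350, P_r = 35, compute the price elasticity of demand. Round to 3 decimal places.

-2.087

At the given point, Q_x = 71.5 − 0.1(44.4)² + 0.043(9350) − 2.5(35) = 71.5 − 197.136 + 402.05 − 87.5 = 188.914.
∂Q_x/∂p = −2·0.1·p = -8.88, so E_p = -8.88·(44.4/188.914) ≈ -2.087.
|E_p| > 1: demand is elastic.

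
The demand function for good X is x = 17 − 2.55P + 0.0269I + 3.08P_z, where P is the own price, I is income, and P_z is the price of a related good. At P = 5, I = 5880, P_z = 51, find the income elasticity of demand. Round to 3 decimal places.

0.495

At the given point, x = 17 − 2.55(5) + 0.0269(5880) + 3.08(51) = 17 − 12.75 + 158.172 + 157.08 = 319.502.
∂x/∂I = +0.0269, so E_I = 0.0269·(5880/319.502) ≈ 0.495.
E_I ∈ (0,1): normal good (necessity).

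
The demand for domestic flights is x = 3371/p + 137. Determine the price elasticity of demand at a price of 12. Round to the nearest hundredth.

-0.67

At p = 12, x = 417.9167.
dx/dp = −3371/p² = −23.4097.
Point elasticity E = (dx/dp)·(p/x) = -23.4097 × 12/417.9167 ≈ -0.67.
|E| < 1, so demand is inelastic at this price.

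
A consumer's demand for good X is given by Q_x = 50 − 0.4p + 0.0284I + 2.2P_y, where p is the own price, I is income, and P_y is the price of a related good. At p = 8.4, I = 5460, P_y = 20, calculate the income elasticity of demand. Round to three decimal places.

0.631

First evaluate Q_x: 50 − 0.4(8.4) + 0.0284(5460) + 2.2(20) = 50 − 3.36 + 155.064 + 44 = 245.704.
∂Q_x/∂I = +0.0284, so E_I = 0.0284·(5460/245.704) ≈ 0.631.
E_I ∈ (0,1): normal good (necessity).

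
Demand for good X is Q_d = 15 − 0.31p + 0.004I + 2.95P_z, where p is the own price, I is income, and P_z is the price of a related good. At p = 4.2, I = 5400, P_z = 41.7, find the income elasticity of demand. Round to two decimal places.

0.14

First evaluate Q_d: 15 − 0.31(4.2) + 0.004(5400) + 2.95(41.7) = 15 − 1.302 + 21.6 + 123.015 = 158.313.
∂Q_d/∂I = +0.004, so E_I = 0.004·(5400/158.313) ≈ 0.14.
E_I ∈ (0,1): normal good (necessity).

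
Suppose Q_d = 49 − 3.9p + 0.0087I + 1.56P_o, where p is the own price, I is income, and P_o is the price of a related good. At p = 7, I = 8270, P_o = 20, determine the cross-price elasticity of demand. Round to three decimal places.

0.250

First evaluate Q_d: 49 − 3.9(7) + 0.0087(8270) + 1.56(20) = 49 − 27.3 + 71.949 + 31.2 = 124.849.
∂Q_d/∂P_o = +1.56, so E_xy = 1.56·(20/124.849) ≈ 0.250.
E_xy > 0: the goods are substitutes.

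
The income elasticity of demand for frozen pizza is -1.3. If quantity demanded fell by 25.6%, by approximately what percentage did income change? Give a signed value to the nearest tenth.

19.7

%ΔQ ≈ E × %ΔI ⇒ %ΔI = %ΔQ / E = (-25.6%)/(-1.3) ≈ 19.7%.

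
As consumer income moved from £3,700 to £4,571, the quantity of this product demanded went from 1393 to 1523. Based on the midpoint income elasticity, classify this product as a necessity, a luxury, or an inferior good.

necessity

%ΔQ = (1523 − 1393)/[(1393+1523)/2] = 130/1458 ≈ 0.0892.
%ΔY = (4,571 − 3,700)/[(3,700+4,571)/2] = 871/4135.5 ≈ 0.2106.
E_I = %ΔQ/%ΔY ≈ 0.423.
E_I ∈ (0,1): normal good (necessity).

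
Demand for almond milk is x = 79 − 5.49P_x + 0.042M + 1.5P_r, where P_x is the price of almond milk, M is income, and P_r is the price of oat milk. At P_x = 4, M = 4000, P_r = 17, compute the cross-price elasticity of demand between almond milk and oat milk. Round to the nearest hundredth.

0.10

Substituting, x = 79 − 5.49(4) + 0.042(4000) + 1.5(17) = 79 − 21.96 + 168 + 25.5 = 250.54.
∂x/∂P_r = +1.5, so E_xy = 1.5·(17/250.54) ≈ 0.10.
E_xy > 0: the goods are substitutes.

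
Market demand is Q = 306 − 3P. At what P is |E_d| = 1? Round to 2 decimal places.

51.00

For linear demand Q = a − bP, E = −bP/(a − bP). |E| = 1 ⇒ bP = a − bP ⇒ P = a/(2b).
P = 306/(2·3) = 51.00.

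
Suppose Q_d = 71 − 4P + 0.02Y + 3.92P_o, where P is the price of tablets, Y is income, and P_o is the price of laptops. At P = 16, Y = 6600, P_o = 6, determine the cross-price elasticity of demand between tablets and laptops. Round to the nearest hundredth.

0.14

Q_d = 71 − 4(16) + 0.02(6600) + 3.92(6) = 71 − 64 + 132 + 23.52 = 162.52.
∂Q_d/∂P_o = +3.92, so E_xy = 3.92·(6/162.52) ≈ 0.14.
E_xy > 0: the goods are substitutes.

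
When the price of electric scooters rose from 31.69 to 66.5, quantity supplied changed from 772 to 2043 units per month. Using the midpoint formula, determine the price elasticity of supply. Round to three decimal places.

1.274

%ΔQ = (2043 − 772)/[(772 + 2043)/2] = 1271/1407.5 ≈ 0.9030.
%ΔP = (66.5 − 31.69)/[(31.69 + 66.5)/2] = 34.81/49.095 ≈ 0.7090.
Arc elasticity E = %ΔQ/%ΔP ≈ 0.9030/0.7090 ≈ 1.274.
|E| > 1: supply is elastic over this range.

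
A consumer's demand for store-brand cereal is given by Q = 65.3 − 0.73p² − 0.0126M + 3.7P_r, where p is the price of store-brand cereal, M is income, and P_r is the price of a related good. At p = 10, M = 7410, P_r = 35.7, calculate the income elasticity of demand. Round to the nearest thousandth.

At the given point, Q = 65.3 − 0.73(10)² − 0.0126(7410) + 3.7(35.7) = 65.3 − 73 − 93.366 + 132.09 = 31.024.
∂Q/∂M = −0.0126, so E_I = -0.0126·(7410/31.024) ≈ -3.009.
E_I < 0: inferior good.

-3.009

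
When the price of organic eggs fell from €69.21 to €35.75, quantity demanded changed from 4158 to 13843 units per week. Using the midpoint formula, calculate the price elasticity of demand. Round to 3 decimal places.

-1.688

%ΔQ = (13843 − 4158)/[(4158 + 13843)/2] = 9685/9000.5 ≈ 1.0761.
%ΔP = (35.75 − 69.21)/[(69.21 + 35.75)/2] = -33.46/52.48 ≈ -0.6376.
Arc elasticity E = %ΔQ/%ΔP ≈ 1.0761/-0.6376 ≈ -1.688.
|E| > 1: demand is elastic over this range.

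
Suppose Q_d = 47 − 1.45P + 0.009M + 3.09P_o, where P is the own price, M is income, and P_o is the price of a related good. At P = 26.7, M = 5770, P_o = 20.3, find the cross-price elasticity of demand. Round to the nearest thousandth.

At the given point, Q_d = 47 − 1.45(26.7) + 0.009(5770) + 3.09(20.3) = 47 − 38.715 + 51.93 + 62.727 = 122.942.
∂Q_d/∂P_o = +3.09, so E_xy = 3.09·(20.3/122.942) ≈ 0.510.
E_xy > 0: the goods are substitutes.

0.510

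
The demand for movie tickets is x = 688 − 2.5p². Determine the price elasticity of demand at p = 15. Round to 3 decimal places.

-8.964

At p = 15, x = 125.5.
dx/dp = −2·2.5·p = −75.
Point elasticity E = (dx/dp)·(p/x) = -75 × 15/125.5 ≈ -8.964.
|E| > 1, so demand is elastic at this price.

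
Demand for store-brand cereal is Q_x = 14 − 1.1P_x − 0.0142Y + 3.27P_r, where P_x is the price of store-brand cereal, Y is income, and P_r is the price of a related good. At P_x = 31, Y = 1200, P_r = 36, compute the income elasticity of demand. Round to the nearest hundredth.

At the given point, Q_x = 14 − 1.1(31) − 0.0142(1200) + 3.27(36) = 14 − 34.1 − 17.04 + 117.72 = 80.58.
∂Q_x/∂Y = −0.0142, so E_I = -0.0142·(1200/80.58) ≈ -0.21.
E_I < 0: inferior good.

-0.21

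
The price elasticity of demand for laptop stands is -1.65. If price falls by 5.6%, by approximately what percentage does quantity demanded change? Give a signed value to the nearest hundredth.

%ΔQ ≈ E × %ΔP = (-1.65) × (-5.6%) = 9.24%.

9.24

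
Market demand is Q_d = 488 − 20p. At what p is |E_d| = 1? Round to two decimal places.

12.20

For linear demand Q_d = a − bp, E = −bp/(a − bp). |E| = 1 ⇒ bp = a − bp ⇒ p = a/(2b).
p = 488/(2·20) = 12.20.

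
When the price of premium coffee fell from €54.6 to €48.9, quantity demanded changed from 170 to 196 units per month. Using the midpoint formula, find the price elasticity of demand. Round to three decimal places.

-1.290

%Δq = (196 − 170)/[(170 + 196)/2] = 26/183 ≈ 0.1421.
%Δp = (48.9 − 54.6)/[(54.6 + 48.9)/2] = -5.7/51.75 ≈ -0.1101.
Arc elasticity E = %Δq/%Δp ≈ 0.1421/-0.1101 ≈ -1.290.
|E| > 1: demand is elastic over this range.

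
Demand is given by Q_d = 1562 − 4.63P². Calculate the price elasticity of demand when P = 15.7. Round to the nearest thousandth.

At P = 15.7, Q_d = 420.7513.
dQ_d/dP = −2·4.63·P = −145.382.
Point elasticity E = (dQ_d/dP)·(P/Q_d) = -145.382 × 15.7/420.7513 ≈ -5.425.
|E| > 1, so demand is elastic at this price.

-5.425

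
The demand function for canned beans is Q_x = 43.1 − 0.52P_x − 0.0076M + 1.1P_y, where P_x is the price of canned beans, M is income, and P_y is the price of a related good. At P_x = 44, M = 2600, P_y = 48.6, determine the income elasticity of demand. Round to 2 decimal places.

-0.37

At the given point, Q_x = 43.1 − 0.52(44) − 0.0076(2600) + 1.1(48.6) = 43.1 − 22.88 − 19.76 + 53.46 = 53.92.
∂Q_x/∂M = −0.0076, so E_I = -0.0076·(2600/53.92) ≈ -0.37.
E_I < 0: inferior good.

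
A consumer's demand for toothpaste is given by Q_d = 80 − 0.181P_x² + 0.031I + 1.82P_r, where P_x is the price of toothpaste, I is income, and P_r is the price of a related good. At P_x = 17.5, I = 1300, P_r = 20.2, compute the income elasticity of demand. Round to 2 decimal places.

At the given point, Q_d = 80 − 0.181(17.5)² + 0.031(1300) + 1.82(20.2) = 80 − 55.4313 + 40.3 + 36.764 = 101.6328.
∂Q_d/∂I = +0.031, so E_I = 0.031·(1300/101.6328) ≈ 0.40.
E_I ∈ (0,1): normal good (necessity).

0.40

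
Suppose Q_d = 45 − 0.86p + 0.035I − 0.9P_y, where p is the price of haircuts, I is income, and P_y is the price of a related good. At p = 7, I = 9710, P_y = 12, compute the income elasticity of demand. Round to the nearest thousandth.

At the given point, Q_d = 45 − 0.86(7) + 0.035(9710) − 0.9(12) = 45 − 6.02 + 339.85 − 10.8 = 368.03.
∂Q_d/∂I = +0.035, so E_I = 0.035·(9710/368.03) ≈ 0.923.
E_I ∈ (0,1): normal good (necessity).

0.923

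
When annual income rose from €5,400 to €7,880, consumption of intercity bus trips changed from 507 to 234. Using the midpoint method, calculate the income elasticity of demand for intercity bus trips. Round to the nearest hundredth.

-1.97

%ΔQ = (234 − 507)/[(507+234)/2] = -273/370.5 ≈ -0.7368.
%ΔI = (7,880 − 5,400)/[(5,400+7,880)/2] = 2480/6640 ≈ 0.3735.
E_I = %ΔQ/%ΔI ≈ -1.97.
E_I < 0: inferior good.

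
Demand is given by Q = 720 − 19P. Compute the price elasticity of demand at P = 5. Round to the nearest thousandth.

-0.152

At P = 5, Q = 625.
dQ/dP = −19.
Point elasticity E = (dQ/dP)·(P/Q) = -19 × 5/625 ≈ -0.152.
|E| < 1, so demand is inelastic at this price.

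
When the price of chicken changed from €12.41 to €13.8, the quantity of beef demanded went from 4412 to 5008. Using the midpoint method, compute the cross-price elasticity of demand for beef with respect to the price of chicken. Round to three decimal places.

%ΔQ_x = (5008 − 4412)/[(4412+5008)/2] = 596/4710 ≈ 0.1265.
%ΔP_y = (13.8 − 12.41)/[(12.41+13.8)/2] ≈ 0.1061.
E_xy = 0.1265/0.1061 ≈ 1.193.
E_xy > 0, so beef and chicken are substitutes.

1.193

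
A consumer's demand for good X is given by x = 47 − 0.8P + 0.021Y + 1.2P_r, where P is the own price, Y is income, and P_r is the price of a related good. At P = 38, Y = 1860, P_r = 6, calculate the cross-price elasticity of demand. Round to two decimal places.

0.11

At the given point, x = 47 − 0.8(38) + 0.021(1860) + 1.2(6) = 47 − 30.4 + 39.06 + 7.2 = 62.86.
∂x/∂P_r = +1.2, so E_xy = 1.2·(6/62.86) ≈ 0.11.
E_xy > 0: the goods are substitutes.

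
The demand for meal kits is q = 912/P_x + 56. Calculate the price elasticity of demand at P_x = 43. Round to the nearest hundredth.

At P_x = 43, q = 77.2093.
dq/dP_x = −912/P_x² = −0.4932.
Point elasticity E = (dq/dP_x)·(P_x/q) = -0.4932 × 43/77.2093 ≈ -0.27.
|E| < 1, so demand is inelastic at this price.

-0.27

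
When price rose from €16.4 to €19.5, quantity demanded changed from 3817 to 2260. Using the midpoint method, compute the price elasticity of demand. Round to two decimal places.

%ΔQ = (2260 − 3817)/[(3817 + 2260)/2] = -1557/3038.5 ≈ -0.5124.
%ΔP = (19.5 − 16.4)/[(16.4 + 19.5)/2] = 3.1/17.95 ≈ 0.1727.
Arc elasticity E = %ΔQ/%ΔP ≈ -0.5124/0.1727 ≈ -2.97.
|E| > 1: demand is elastic over this range.

-2.97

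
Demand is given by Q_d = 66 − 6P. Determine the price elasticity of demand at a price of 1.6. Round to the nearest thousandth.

At P = 1.6, Q_d = 56.4.
dQ_d/dP = −6.
Point elasticity E = (dQ_d/dP)·(P/Q_d) = -6 × 1.6/56.4 ≈ -0.170.
|E| < 1, so demand is inelastic at this price.

-0.170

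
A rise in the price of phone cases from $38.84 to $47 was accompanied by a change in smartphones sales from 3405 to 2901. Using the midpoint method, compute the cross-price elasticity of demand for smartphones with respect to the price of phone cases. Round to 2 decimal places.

-0.84

%ΔQ_x = (2901 − 3405)/[(3405+2901)/2] = -504/3153 ≈ -0.1598.
%ΔP_y = (47 − 38.84)/[(38.84+47)/2] ≈ 0.1901.
E_xy = -0.1598/0.1901 ≈ -0.84.
E_xy < 0, so smartphones and phone cases are complements.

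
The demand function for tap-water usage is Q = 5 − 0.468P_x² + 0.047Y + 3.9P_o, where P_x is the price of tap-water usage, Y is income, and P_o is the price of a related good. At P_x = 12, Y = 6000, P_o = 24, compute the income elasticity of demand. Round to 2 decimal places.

At the given point, Q = 5 − 0.468(12)² + 0.047(6000) + 3.9(24) = 5 − 67.392 + 282 + 93.6 = 313.208.
∂Q/∂Y = +0.047, so E_I = 0.047·(6000/313.208) ≈ 0.90.
E_I ∈ (0,1): normal good (necessity).

0.90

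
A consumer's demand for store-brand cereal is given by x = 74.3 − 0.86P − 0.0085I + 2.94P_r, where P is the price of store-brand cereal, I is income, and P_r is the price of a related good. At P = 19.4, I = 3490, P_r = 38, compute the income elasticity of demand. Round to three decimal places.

-0.212

Substituting, x = 74.3 − 0.86(19.4) − 0.0085(3490) + 2.94(38) = 74.3 − 16.684 − 29.665 + 111.72 = 139.671.
∂x/∂I = −0.0085, so E_I = -0.0085·(3490/139.671) ≈ -0.212.
E_I < 0: inferior good.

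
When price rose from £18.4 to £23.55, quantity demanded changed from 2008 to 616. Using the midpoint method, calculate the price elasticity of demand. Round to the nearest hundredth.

-4.32

%ΔQ = (616 − 2008)/[(2008 + 616)/2] = -1392/1312 ≈ -1.0610.
%Δp = (23.55 − 18.4)/[(18.4 + 23.55)/2] = 5.15/20.975 ≈ 0.2455.
Arc elasticity E = %ΔQ/%Δp ≈ -1.0610/0.2455 ≈ -4.32.
|E| > 1: demand is elastic over this range.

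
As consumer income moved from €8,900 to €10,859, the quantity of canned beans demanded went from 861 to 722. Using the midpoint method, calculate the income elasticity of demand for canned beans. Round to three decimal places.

-0.886

%ΔQ = (722 − 861)/[(861+722)/2] = -139/791.5 ≈ -0.1756.
%ΔM = (10,859 − 8,900)/[(8,900+10,859)/2] = 1959/9879.5 ≈ 0.1983.
E_I = %ΔQ/%ΔM ≈ -0.886.
E_I < 0: inferior good.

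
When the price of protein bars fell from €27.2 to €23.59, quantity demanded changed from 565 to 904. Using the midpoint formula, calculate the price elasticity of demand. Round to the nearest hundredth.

%ΔQ = (904 − 565)/[(565 + 904)/2] = 339/734.5 ≈ 0.4615.
%ΔP = (23.59 − 27.2)/[(27.2 + 23.59)/2] = -3.61/25.395 ≈ -0.1422.
Arc elasticity E = %ΔQ/%ΔP ≈ 0.4615/-0.1422 ≈ -3.25.
|E| > 1: demand is elastic over this range.

-3.25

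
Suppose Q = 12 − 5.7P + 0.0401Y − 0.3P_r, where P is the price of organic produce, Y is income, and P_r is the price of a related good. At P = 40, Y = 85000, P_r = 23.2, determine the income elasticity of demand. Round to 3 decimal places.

1.070

First evaluate Q: 12 − 5.7(40) + 0.0401(85000) − 0.3(23.2) = 12 − 228 + 3408.5 − 6.96 = 3185.54.
∂Q/∂Y = +0.0401, so E_I = 0.0401·(85000/3185.54) ≈ 1.070.
E_I > 1: normal good (luxury).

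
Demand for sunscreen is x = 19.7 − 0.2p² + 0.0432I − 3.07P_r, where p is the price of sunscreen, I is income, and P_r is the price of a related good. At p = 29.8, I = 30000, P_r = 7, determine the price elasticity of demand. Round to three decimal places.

Evaluating quantity at (p, I, P_r) gives x = 19.7 − 0.2(29.8)² + 0.0432(30000) − 3.07(7) = 19.7 − 177.608 + 1296 − 21.49 = 1116.602.
∂x/∂p = −2·0.2·p = -11.92, so E_p = -11.92·(29.8/1116.602) ≈ -0.318.
|E_p| < 1: demand is inelastic.

-0.318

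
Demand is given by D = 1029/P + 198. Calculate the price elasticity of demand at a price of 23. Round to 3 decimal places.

-0.184

At P = 23, D = 242.7391.
dD/dP = −1029/P² = −1.9452.
Point elasticity E = (dD/dP)·(P/D) = -1.9452 × 23/242.7391 ≈ -0.184.
|E| < 1, so demand is inelastic at this price.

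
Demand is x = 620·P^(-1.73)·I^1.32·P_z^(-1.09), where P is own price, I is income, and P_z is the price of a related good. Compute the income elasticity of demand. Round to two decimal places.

For a Cobb–Douglas (constant-elasticity) form x = A·I^α·…, the elasticity with respect to I equals the exponent α at every point.
Here the exponent on I is 1.32, so the income elasticity of demand is 1.32.

1.32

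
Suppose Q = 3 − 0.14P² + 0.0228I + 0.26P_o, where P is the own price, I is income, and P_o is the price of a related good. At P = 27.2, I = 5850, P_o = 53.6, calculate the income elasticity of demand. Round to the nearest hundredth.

First evaluate Q: 3 − 0.14(27.2)² + 0.0228(5850) + 0.26(53.6) = 3 − 103.5776 + 133.38 + 13.936 = 46.7384.
∂Q/∂I = +0.0228, so E_I = 0.0228·(5850/46.7384) ≈ 2.85.
E_I > 1: normal good (luxury).

2.85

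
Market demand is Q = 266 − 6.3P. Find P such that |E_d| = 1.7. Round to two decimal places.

26.58

Set −bP/(a − bP) = −1.7 ⇒ bP = 1.7(a − bP) ⇒ bP(1+1.7) = 1.7·a.
P = 1.7·266/(6.3·2.7) ≈ 26.58.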